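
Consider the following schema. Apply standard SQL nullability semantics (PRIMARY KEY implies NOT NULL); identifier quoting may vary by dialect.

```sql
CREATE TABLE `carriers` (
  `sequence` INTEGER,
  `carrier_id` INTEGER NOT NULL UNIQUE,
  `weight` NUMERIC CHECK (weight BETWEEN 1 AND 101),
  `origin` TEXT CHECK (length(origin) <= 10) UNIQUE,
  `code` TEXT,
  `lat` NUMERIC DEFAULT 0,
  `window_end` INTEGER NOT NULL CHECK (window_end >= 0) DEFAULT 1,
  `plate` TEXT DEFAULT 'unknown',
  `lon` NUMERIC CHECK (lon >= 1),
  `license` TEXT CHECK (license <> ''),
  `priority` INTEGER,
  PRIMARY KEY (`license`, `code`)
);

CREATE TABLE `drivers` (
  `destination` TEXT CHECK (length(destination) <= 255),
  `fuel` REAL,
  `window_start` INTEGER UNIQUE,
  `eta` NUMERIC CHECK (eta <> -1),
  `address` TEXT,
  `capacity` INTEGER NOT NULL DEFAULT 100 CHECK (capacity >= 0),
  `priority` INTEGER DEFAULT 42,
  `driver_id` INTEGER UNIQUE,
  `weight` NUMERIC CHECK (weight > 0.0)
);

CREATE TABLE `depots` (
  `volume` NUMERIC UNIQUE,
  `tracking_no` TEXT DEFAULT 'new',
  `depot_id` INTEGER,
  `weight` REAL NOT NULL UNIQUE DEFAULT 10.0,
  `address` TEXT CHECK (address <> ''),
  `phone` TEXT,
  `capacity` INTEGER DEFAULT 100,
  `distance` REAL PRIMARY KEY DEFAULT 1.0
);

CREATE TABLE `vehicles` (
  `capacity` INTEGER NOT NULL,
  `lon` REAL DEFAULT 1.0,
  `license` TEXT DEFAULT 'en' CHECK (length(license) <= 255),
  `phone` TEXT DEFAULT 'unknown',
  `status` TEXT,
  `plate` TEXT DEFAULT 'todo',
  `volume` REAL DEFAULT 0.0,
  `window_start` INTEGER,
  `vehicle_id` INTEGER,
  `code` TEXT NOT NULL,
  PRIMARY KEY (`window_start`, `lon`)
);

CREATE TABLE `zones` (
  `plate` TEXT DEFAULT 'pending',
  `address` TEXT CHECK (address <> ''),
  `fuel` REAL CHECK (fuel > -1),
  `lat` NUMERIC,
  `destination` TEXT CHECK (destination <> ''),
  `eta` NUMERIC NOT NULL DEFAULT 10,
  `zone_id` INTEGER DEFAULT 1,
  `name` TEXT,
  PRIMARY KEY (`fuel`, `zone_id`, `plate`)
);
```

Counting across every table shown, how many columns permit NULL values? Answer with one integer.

carriers: 7 nullable (sequence, weight, origin, lat, plate, lon, priority — PK (license, code) and explicit NOT NULL columns excluded).
drivers: 8 nullable (destination, fuel, window_start, eta, address, priority, driver_id, weight — PK none and explicit NOT NULL columns excluded).
depots: 6 nullable (volume, tracking_no, depot_id, address, phone, capacity — PK (distance) and explicit NOT NULL columns excluded).
vehicles: 6 nullable (license, phone, status, plate, volume, vehicle_id — PK (window_start, lon) and explicit NOT NULL columns excluded).
zones: 4 nullable (address, lat, destination, name — PK (fuel, zone_id, plate) and explicit NOT NULL columns excluded).
Total: 7 + 8 + 6 + 6 + 4 = 31.

31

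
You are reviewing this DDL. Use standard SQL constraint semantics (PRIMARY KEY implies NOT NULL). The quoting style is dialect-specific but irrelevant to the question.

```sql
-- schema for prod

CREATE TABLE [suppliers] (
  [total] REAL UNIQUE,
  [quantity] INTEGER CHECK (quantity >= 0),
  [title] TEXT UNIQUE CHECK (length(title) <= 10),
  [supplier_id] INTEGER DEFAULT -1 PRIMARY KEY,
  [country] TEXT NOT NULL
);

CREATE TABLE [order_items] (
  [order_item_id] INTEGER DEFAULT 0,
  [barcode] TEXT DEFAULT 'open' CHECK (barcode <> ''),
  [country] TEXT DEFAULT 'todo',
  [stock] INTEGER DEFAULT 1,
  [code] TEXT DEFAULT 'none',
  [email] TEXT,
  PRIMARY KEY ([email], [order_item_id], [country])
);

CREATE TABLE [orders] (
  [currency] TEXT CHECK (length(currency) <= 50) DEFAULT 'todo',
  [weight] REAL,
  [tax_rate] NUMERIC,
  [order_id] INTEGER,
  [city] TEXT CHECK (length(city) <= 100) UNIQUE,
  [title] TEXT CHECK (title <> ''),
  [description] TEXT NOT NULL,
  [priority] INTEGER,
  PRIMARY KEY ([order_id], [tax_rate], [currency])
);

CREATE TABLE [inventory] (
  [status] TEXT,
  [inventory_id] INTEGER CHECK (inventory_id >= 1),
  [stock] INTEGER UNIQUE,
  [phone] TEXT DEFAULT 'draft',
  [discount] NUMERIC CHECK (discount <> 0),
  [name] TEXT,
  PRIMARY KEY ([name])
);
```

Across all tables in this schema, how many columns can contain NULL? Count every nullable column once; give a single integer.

15

suppliers: 3 nullable (total, quantity, title — PK (supplier_id) and explicit NOT NULL columns excluded).
order_items: 3 nullable (barcode, stock, code — PK (email, order_item_id, country) and explicit NOT NULL columns excluded).
orders: 4 nullable (weight, city, title, priority — PK (order_id, tax_rate, currency) and explicit NOT NULL columns excluded).
inventory: 5 nullable (status, inventory_id, stock, phone, discount — PK (name) and explicit NOT NULL columns excluded).
Total: 3 + 3 + 4 + 5 = 15.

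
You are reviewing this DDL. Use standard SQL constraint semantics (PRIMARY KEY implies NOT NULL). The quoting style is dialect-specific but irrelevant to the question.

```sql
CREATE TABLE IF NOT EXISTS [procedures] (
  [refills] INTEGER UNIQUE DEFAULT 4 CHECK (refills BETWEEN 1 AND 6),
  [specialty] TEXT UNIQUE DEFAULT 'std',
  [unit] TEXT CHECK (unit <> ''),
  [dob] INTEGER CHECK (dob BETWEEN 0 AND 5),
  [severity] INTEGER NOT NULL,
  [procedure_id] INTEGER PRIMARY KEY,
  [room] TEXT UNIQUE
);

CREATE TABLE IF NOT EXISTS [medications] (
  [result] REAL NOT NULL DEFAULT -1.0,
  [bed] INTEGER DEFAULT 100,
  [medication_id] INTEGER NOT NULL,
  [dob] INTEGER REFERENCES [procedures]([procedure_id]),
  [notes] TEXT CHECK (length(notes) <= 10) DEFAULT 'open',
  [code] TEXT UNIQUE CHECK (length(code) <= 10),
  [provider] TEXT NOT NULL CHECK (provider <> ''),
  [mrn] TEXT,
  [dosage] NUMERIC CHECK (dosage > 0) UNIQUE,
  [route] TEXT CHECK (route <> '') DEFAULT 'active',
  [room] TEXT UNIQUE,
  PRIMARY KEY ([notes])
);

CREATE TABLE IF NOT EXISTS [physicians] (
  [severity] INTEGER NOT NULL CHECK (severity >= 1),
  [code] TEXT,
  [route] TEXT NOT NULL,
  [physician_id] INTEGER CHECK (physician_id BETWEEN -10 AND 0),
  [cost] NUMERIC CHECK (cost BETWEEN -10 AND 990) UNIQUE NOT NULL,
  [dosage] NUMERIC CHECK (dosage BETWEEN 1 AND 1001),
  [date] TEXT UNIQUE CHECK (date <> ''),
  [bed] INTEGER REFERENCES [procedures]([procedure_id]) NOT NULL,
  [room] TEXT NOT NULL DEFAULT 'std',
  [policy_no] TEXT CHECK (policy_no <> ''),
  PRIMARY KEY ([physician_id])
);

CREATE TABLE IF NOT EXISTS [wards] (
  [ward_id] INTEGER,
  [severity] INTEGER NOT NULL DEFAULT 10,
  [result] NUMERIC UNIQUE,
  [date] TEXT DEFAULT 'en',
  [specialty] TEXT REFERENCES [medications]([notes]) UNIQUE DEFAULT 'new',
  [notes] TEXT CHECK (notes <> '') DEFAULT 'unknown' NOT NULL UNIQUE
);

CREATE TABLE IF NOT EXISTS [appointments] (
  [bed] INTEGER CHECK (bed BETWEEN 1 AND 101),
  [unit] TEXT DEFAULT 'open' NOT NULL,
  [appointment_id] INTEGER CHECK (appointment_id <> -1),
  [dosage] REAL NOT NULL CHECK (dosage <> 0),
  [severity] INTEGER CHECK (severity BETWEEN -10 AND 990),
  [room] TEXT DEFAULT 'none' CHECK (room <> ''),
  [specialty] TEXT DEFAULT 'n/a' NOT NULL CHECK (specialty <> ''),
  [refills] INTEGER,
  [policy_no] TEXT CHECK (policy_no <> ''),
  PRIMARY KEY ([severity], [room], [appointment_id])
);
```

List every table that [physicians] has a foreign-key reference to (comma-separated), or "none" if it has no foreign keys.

- bed REFERENCES procedures(procedure_id).

procedures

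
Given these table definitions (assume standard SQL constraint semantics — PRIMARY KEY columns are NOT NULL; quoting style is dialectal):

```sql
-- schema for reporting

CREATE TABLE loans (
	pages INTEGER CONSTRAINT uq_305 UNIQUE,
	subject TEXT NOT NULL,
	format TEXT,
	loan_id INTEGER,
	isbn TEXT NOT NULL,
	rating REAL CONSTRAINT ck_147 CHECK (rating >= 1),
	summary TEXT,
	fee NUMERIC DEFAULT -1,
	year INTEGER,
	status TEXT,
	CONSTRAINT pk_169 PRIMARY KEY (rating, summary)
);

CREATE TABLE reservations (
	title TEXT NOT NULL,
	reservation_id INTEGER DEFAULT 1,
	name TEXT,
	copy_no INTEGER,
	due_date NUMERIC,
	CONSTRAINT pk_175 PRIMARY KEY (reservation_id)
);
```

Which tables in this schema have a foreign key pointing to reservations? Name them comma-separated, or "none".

none

No REFERENCES clause anywhere in the schema names reservations.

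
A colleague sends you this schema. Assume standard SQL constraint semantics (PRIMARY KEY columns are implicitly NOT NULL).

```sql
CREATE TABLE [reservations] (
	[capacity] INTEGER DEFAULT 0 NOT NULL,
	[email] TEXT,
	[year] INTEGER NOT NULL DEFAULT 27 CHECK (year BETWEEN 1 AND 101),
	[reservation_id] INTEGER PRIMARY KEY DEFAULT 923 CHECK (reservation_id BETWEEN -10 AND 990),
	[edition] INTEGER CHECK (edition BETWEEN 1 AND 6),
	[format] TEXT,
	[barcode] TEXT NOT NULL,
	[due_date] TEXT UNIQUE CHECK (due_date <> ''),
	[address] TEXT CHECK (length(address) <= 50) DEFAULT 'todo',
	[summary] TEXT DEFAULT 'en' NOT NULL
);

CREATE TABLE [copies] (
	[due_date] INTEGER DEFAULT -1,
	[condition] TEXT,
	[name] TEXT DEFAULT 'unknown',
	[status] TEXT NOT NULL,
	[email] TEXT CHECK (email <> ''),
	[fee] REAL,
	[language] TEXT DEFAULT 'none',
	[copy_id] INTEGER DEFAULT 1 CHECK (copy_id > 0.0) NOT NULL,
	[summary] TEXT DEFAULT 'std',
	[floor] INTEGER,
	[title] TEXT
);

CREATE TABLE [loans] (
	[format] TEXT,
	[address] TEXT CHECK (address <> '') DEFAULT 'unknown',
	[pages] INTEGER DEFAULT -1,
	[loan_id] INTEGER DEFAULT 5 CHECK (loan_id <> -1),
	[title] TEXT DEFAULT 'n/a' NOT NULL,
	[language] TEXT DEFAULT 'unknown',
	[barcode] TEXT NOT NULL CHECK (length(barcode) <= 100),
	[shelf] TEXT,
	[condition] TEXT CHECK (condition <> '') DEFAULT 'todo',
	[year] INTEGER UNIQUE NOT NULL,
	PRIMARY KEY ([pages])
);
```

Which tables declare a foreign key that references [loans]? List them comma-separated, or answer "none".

No REFERENCES clause anywhere in the schema names loans.

none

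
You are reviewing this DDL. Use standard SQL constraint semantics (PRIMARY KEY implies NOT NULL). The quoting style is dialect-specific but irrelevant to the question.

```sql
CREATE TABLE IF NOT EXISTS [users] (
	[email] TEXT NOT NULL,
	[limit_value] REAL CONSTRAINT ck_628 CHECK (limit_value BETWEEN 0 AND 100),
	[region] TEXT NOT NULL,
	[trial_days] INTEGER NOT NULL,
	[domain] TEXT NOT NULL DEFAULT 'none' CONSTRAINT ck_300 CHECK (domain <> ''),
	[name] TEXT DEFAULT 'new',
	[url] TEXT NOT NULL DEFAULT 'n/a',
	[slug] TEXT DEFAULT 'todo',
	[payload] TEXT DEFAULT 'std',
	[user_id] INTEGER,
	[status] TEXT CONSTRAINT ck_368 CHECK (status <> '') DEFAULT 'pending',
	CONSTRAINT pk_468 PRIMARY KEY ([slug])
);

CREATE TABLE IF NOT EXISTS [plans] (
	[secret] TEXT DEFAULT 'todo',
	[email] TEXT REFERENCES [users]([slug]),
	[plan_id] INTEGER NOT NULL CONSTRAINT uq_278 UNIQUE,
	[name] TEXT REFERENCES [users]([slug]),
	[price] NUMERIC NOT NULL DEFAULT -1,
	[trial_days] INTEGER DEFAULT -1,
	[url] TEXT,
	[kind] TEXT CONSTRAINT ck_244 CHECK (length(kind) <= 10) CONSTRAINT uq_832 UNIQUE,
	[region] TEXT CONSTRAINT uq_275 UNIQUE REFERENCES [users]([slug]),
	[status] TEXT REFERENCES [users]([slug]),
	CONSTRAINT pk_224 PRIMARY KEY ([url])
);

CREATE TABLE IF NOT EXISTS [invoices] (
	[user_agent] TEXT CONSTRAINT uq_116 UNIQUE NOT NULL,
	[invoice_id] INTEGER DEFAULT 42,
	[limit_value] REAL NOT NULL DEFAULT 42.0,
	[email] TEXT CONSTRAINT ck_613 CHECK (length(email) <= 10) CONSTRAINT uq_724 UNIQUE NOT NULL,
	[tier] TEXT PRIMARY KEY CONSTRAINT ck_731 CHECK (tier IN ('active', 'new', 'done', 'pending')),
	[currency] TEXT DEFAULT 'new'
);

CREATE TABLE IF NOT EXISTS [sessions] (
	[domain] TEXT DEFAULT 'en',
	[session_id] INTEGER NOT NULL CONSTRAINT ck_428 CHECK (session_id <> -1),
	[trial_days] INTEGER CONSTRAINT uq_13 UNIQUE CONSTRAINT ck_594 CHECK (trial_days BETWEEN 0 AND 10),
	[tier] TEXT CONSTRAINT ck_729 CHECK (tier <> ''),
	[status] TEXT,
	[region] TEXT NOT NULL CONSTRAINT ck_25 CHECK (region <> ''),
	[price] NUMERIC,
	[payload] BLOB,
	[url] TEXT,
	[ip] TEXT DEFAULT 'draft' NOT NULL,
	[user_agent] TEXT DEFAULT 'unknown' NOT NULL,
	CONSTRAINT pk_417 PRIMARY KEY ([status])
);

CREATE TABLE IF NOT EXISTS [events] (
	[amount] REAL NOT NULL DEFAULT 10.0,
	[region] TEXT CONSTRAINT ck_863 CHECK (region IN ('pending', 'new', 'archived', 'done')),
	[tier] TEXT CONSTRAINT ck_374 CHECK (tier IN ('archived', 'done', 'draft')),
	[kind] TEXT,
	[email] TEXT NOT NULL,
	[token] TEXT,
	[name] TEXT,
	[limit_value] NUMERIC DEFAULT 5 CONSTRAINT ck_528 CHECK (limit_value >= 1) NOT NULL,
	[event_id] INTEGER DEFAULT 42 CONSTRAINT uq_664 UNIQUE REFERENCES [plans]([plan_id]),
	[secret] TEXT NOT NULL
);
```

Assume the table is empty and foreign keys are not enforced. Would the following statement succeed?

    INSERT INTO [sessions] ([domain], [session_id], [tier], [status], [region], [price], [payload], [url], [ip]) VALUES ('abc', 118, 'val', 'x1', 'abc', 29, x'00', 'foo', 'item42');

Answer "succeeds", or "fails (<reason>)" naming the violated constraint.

succeeds

NOT NULL columns: ip is supplied; region is supplied; session_id is supplied; status is supplied; user_agent defaults to 'unknown'.
CHECK constraints: 118 satisfies (session_id <> -1); 'val' satisfies (tier <> ''); 'abc' satisfies (region <> '').
No constraint is violated.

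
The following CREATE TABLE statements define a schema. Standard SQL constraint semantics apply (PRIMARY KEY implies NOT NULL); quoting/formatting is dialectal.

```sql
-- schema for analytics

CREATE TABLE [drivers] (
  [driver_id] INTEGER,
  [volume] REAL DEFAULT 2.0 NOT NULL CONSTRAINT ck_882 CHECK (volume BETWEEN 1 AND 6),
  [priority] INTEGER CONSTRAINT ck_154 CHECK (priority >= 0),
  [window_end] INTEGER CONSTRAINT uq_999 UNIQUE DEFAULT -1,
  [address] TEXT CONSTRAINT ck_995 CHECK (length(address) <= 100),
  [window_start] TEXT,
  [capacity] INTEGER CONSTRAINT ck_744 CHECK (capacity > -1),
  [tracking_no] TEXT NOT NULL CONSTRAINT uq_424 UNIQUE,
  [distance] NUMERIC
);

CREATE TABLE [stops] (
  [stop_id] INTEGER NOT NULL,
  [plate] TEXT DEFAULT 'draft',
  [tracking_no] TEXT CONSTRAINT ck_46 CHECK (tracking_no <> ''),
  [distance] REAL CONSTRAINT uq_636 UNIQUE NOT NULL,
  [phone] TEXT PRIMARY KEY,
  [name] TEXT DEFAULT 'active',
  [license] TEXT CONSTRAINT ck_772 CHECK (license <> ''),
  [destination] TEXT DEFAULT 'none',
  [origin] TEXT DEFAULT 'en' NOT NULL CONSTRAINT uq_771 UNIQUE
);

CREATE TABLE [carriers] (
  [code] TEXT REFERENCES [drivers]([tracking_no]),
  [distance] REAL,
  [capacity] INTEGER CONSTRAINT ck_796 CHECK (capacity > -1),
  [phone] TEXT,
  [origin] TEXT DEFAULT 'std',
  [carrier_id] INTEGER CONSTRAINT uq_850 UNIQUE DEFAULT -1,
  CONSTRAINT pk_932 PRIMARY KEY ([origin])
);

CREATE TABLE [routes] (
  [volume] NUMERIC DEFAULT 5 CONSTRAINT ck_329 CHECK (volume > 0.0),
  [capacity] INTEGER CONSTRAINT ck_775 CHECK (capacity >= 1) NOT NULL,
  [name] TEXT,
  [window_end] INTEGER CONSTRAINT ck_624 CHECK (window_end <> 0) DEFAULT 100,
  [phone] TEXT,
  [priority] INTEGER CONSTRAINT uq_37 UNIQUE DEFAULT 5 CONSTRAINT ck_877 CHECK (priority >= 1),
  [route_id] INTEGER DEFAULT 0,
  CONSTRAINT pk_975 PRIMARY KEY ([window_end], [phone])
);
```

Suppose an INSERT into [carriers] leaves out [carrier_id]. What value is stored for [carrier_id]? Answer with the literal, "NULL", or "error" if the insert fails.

carrier_id has an explicit DEFAULT -1.
When the column is omitted from an INSERT, that default is used.

-1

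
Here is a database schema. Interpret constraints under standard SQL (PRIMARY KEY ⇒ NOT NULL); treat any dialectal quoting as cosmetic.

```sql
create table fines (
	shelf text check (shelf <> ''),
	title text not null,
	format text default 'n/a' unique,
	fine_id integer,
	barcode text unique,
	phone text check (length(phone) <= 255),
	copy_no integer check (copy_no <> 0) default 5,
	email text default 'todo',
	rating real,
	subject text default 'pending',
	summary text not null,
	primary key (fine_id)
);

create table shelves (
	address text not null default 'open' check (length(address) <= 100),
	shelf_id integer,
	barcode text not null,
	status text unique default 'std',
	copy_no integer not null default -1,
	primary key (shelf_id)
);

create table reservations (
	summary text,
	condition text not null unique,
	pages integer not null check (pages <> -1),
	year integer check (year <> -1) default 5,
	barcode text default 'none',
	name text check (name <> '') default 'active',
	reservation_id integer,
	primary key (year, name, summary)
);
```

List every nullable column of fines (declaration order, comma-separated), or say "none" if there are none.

- shelf: CHECK does not forbid NULL (a CHECK constraint passes when its expression is NULL) → nullable.
- title: declared NOT NULL → not nullable.
- format: UNIQUE does not imply NOT NULL → nullable.
- fine_id: part of the PRIMARY KEY, which implies NOT NULL → not nullable.
- barcode: UNIQUE does not imply NOT NULL → nullable.
- phone: CHECK does not forbid NULL (a CHECK constraint passes when its expression is NULL) → nullable.
- copy_no: CHECK does not forbid NULL (a CHECK constraint passes when its expression is NULL) → nullable.
- email: DEFAULT only fills an omitted column; an explicit NULL is still allowed → nullable.
- rating: no NOT NULL constraint applies → nullable.
- subject: DEFAULT only fills an omitted column; an explicit NULL is still allowed → nullable.
- summary: declared NOT NULL → not nullable.

shelf, format, barcode, phone, copy_no, email, rating, subject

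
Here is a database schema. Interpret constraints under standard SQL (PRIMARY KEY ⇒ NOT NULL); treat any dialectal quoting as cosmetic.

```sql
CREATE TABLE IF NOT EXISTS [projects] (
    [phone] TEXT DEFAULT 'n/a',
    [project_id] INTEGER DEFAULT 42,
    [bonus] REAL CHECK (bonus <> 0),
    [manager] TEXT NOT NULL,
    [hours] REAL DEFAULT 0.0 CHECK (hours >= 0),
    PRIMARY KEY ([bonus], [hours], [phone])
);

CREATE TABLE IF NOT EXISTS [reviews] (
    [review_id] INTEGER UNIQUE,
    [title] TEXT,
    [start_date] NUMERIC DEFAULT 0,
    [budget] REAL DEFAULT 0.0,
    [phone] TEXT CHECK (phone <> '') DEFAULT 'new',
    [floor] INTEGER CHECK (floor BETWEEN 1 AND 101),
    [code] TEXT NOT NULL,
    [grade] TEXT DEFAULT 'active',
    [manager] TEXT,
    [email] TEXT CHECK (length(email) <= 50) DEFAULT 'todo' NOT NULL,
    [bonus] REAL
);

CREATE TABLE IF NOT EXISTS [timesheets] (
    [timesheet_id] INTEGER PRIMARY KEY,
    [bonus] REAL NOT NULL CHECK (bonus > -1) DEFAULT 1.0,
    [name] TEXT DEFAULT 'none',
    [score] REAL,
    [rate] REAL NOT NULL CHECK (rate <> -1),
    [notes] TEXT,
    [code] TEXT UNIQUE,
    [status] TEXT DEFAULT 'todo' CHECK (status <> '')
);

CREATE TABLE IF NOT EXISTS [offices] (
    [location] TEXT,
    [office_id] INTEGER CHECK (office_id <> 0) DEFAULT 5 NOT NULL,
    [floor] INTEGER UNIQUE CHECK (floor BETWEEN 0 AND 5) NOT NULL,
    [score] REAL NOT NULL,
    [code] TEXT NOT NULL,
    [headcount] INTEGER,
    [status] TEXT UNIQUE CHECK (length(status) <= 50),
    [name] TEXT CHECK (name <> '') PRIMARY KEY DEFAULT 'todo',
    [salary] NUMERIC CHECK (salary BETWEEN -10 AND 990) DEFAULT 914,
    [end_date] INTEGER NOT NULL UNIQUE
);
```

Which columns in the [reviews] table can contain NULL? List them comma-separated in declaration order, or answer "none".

review_id, title, start_date, budget, phone, floor, grade, manager, bonus

- review_id: UNIQUE does not imply NOT NULL → nullable.
- title: no NOT NULL constraint applies → nullable.
- start_date: DEFAULT only fills an omitted column; an explicit NULL is still allowed → nullable.
- budget: DEFAULT only fills an omitted column; an explicit NULL is still allowed → nullable.
- phone: CHECK does not forbid NULL (a CHECK constraint passes when its expression is NULL) → nullable.
- floor: CHECK does not forbid NULL (a CHECK constraint passes when its expression is NULL) → nullable.
- code: declared NOT NULL → not nullable.
- grade: DEFAULT only fills an omitted column; an explicit NULL is still allowed → nullable.
- manager: no NOT NULL constraint applies → nullable.
- email: declared NOT NULL → not nullable.
- bonus: no NOT NULL constraint applies → nullable.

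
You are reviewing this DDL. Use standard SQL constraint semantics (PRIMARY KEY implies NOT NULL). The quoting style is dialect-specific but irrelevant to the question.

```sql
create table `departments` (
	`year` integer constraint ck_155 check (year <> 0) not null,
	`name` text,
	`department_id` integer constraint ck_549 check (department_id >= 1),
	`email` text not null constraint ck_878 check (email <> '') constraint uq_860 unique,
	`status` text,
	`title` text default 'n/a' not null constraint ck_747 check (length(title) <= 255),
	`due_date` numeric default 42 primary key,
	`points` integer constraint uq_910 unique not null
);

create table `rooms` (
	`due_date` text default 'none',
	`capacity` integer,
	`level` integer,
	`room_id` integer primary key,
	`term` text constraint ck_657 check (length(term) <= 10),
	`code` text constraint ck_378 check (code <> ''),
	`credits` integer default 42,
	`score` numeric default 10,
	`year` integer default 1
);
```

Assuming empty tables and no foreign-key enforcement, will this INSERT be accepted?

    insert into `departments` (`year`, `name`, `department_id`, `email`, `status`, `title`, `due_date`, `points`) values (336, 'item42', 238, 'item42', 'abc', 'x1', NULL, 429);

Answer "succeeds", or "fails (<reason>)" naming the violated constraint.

fails (NOT NULL on due_date)

due_date is explicitly set to NULL, but due_date is part of the PRIMARY KEY (implied NOT NULL).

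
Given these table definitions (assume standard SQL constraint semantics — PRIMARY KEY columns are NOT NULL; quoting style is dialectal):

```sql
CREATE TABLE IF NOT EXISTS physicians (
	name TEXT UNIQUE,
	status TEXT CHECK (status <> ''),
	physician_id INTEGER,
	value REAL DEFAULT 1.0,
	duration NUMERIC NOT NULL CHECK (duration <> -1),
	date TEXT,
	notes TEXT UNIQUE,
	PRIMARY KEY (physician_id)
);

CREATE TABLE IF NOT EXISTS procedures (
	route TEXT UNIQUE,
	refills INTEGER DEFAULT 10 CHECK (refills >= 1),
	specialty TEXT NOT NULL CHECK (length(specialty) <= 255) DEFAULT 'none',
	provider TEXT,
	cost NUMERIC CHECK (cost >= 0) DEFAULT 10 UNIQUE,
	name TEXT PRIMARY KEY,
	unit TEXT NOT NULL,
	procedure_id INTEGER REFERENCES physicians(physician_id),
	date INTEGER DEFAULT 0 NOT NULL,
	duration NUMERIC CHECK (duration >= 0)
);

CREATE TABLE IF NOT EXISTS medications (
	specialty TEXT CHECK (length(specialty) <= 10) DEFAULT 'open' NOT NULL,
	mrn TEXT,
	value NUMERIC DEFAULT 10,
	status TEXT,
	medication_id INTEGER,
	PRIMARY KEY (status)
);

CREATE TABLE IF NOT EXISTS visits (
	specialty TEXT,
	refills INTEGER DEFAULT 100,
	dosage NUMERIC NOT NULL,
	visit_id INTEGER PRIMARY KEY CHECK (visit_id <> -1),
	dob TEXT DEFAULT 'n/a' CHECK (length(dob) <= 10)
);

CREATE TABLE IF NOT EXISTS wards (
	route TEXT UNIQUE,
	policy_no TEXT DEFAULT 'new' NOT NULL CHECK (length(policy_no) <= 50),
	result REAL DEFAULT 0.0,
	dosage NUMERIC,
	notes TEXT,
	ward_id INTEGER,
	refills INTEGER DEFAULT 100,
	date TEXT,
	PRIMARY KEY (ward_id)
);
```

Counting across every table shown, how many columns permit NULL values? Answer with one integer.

23

physicians: 5 nullable (name, status, value, date, notes — PK (physician_id) and explicit NOT NULL columns excluded).
procedures: 6 nullable (route, refills, provider, cost, procedure_id, duration — PK (name) and explicit NOT NULL columns excluded).
medications: 3 nullable (mrn, value, medication_id — PK (status) and explicit NOT NULL columns excluded).
visits: 3 nullable (specialty, refills, dob — PK (visit_id) and explicit NOT NULL columns excluded).
wards: 6 nullable (route, result, dosage, notes, refills, date — PK (ward_id) and explicit NOT NULL columns excluded).
Total: 5 + 6 + 3 + 3 + 6 = 23.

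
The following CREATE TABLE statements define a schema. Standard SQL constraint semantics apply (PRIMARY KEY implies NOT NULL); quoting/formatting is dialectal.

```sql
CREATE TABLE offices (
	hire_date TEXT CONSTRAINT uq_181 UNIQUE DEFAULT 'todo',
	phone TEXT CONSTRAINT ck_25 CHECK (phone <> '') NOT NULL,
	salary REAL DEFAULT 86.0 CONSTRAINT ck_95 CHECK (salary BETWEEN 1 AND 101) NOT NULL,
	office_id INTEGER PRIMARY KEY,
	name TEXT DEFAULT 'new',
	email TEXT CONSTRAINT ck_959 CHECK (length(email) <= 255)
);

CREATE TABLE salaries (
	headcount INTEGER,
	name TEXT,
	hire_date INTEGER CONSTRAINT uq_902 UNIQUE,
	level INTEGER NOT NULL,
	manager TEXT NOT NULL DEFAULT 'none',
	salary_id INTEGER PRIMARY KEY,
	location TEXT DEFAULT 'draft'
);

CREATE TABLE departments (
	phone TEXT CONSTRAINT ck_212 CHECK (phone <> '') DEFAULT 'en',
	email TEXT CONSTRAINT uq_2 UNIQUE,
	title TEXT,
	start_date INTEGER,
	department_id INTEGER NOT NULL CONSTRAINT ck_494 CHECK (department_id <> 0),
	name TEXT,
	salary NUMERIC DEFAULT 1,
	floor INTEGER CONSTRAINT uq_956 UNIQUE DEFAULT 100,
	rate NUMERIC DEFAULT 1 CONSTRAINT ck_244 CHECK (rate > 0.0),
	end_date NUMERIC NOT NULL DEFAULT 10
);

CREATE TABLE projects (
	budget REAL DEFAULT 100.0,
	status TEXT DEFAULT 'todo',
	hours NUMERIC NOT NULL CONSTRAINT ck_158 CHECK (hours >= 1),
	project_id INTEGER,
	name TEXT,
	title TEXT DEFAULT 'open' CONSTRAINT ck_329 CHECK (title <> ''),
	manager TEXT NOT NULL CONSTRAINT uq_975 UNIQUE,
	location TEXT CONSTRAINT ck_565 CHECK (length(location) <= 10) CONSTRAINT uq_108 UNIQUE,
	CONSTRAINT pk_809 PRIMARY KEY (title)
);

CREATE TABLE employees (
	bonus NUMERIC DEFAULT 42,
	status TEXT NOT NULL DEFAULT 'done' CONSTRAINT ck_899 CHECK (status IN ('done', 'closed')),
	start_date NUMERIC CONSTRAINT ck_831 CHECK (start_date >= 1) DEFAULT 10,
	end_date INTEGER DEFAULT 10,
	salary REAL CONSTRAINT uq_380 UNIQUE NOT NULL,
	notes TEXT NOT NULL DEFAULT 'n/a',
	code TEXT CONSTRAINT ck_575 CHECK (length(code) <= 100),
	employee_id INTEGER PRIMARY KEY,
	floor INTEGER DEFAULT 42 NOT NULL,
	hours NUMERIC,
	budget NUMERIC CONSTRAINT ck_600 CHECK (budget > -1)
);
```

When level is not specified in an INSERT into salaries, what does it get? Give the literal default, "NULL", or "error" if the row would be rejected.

level has no DEFAULT clause.
Omitting it would insert NULL, but it is declared NOT NULL, so the INSERT fails.

error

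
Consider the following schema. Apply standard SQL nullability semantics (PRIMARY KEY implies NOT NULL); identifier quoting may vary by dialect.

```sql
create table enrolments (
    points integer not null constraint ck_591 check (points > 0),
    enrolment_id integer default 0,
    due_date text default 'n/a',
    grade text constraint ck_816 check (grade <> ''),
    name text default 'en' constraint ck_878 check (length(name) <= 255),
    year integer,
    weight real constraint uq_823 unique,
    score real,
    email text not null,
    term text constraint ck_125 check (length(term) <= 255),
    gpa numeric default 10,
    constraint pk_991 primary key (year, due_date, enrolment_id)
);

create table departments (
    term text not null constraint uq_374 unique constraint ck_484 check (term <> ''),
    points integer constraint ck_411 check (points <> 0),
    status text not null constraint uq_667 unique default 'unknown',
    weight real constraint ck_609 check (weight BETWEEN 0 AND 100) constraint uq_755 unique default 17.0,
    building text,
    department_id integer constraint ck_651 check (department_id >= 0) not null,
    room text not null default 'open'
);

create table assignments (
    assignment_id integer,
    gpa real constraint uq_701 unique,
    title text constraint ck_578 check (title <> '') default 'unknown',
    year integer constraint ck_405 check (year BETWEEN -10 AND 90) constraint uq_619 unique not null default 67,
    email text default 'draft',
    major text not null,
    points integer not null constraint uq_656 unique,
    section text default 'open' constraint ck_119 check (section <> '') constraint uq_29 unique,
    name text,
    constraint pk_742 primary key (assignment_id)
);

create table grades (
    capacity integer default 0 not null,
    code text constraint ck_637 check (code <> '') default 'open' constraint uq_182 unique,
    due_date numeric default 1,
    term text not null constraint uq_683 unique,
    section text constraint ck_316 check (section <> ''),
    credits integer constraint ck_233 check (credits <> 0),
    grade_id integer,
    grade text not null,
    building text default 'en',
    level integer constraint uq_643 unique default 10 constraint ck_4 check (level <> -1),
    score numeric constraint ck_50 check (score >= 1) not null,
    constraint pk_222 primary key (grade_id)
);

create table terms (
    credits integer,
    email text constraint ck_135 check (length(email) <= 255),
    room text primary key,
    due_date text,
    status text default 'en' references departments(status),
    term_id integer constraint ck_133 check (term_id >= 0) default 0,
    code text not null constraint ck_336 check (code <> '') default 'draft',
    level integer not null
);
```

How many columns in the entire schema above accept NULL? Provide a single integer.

25

enrolments: 6 nullable (grade, name, weight, score, term, gpa — PK (year, due_date, enrolment_id) and explicit NOT NULL columns excluded).
departments: 3 nullable (points, weight, building — PK none and explicit NOT NULL columns excluded).
assignments: 5 nullable (gpa, title, email, section, name — PK (assignment_id) and explicit NOT NULL columns excluded).
grades: 6 nullable (code, due_date, section, credits, building, level — PK (grade_id) and explicit NOT NULL columns excluded).
terms: 5 nullable (credits, email, due_date, status, term_id — PK (room) and explicit NOT NULL columns excluded).
Total: 6 + 3 + 5 + 6 + 5 = 25.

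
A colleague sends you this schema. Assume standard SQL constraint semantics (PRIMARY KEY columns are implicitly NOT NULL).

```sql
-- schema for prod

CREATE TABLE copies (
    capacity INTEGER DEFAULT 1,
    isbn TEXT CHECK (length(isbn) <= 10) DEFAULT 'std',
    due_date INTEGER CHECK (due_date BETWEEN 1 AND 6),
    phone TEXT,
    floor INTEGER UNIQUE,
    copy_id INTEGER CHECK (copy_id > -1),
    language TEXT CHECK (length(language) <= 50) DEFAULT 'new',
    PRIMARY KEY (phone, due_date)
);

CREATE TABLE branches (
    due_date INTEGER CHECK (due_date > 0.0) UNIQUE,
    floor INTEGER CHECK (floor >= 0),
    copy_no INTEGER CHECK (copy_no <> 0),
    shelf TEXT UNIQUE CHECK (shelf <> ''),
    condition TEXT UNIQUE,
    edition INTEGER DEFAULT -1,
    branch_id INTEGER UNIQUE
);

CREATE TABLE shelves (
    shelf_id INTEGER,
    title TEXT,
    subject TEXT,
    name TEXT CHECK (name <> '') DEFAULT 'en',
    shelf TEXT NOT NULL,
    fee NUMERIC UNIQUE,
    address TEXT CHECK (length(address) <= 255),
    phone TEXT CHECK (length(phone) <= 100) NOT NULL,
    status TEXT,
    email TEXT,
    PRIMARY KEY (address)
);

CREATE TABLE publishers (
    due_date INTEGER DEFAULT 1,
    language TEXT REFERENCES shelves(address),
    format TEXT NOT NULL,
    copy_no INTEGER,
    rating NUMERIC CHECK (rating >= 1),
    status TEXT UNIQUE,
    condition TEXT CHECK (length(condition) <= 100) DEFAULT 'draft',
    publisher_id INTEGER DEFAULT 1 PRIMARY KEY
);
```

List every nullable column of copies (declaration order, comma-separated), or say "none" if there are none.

- capacity: DEFAULT only fills an omitted column; an explicit NULL is still allowed → nullable.
- isbn: CHECK does not forbid NULL (a CHECK constraint passes when its expression is NULL) → nullable.
- due_date: part of the PRIMARY KEY, which implies NOT NULL → not nullable.
- phone: part of the PRIMARY KEY, which implies NOT NULL → not nullable.
- floor: UNIQUE does not imply NOT NULL → nullable.
- copy_id: CHECK does not forbid NULL (a CHECK constraint passes when its expression is NULL) → nullable.
- language: CHECK does not forbid NULL (a CHECK constraint passes when its expression is NULL) → nullable.

capacity, isbn, floor, copy_id, language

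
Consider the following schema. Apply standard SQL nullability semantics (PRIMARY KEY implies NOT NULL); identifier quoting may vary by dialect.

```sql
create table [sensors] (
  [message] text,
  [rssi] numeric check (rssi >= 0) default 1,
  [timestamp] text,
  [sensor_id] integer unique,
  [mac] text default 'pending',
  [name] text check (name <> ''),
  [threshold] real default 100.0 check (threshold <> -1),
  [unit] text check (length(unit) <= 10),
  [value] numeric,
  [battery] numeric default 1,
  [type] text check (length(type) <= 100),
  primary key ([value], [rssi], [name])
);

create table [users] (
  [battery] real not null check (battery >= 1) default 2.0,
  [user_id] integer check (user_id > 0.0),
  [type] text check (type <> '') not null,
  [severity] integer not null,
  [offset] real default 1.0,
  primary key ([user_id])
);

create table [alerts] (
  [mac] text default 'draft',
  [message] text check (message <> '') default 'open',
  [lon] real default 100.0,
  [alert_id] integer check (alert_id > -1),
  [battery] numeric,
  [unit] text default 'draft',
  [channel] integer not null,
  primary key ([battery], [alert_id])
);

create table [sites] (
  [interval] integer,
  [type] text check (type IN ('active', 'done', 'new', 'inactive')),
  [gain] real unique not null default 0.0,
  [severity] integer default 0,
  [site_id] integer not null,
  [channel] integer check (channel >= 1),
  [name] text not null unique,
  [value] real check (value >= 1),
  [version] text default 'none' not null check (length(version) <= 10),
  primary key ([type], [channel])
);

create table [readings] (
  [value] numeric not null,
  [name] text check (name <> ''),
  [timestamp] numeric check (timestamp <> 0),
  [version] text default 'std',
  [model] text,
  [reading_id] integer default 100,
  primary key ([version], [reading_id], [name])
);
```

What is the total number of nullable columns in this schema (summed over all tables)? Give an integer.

18

sensors: 8 nullable (message, timestamp, sensor_id, mac, threshold, unit, battery, type — PK (value, rssi, name) and explicit NOT NULL columns excluded).
users: 1 nullable (offset — PK (user_id) and explicit NOT NULL columns excluded).
alerts: 4 nullable (mac, message, lon, unit — PK (battery, alert_id) and explicit NOT NULL columns excluded).
sites: 3 nullable (interval, severity, value — PK (type, channel) and explicit NOT NULL columns excluded).
readings: 2 nullable (timestamp, model — PK (version, reading_id, name) and explicit NOT NULL columns excluded).
Total: 8 + 1 + 4 + 3 + 2 = 18.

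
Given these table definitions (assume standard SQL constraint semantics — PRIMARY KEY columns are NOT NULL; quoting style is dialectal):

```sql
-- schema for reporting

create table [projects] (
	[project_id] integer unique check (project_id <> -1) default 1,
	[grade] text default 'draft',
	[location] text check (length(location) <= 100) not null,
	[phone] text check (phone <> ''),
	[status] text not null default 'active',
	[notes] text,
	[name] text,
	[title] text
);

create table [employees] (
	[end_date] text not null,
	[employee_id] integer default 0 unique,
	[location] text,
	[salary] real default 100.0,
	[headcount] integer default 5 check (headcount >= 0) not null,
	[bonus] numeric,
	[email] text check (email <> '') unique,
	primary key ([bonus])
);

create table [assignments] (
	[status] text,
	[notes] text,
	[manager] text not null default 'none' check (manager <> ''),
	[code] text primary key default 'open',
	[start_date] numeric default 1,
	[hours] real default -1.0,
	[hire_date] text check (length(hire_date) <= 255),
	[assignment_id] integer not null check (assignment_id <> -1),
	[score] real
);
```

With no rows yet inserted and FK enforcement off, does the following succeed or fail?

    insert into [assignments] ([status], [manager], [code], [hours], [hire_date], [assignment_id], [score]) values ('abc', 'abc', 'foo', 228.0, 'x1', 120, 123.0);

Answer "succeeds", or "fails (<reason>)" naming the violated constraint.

NOT NULL columns: assignment_id is supplied; code is supplied; manager is supplied.
CHECK constraints: 'abc' satisfies (manager <> ''); 'x1' satisfies (length(hire_date) <= 255); 120 satisfies (assignment_id <> -1).
No constraint is violated.

succeeds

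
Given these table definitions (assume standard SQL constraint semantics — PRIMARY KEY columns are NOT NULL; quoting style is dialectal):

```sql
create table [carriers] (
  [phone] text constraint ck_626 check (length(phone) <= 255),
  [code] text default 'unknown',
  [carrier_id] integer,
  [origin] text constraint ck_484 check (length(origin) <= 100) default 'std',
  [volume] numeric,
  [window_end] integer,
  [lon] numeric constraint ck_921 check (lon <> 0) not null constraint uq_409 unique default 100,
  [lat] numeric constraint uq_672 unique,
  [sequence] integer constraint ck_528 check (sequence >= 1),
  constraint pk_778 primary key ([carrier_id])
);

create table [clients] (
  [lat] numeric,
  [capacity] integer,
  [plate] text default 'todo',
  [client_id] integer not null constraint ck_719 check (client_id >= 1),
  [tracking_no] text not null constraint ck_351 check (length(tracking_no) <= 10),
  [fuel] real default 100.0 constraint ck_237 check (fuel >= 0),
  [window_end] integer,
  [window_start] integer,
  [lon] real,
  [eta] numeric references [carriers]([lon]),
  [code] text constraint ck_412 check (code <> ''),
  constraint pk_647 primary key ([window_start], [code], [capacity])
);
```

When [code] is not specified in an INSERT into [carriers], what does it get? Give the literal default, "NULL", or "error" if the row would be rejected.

code has an explicit DEFAULT 'unknown'.
When the column is omitted from an INSERT, that default is used.

'unknown'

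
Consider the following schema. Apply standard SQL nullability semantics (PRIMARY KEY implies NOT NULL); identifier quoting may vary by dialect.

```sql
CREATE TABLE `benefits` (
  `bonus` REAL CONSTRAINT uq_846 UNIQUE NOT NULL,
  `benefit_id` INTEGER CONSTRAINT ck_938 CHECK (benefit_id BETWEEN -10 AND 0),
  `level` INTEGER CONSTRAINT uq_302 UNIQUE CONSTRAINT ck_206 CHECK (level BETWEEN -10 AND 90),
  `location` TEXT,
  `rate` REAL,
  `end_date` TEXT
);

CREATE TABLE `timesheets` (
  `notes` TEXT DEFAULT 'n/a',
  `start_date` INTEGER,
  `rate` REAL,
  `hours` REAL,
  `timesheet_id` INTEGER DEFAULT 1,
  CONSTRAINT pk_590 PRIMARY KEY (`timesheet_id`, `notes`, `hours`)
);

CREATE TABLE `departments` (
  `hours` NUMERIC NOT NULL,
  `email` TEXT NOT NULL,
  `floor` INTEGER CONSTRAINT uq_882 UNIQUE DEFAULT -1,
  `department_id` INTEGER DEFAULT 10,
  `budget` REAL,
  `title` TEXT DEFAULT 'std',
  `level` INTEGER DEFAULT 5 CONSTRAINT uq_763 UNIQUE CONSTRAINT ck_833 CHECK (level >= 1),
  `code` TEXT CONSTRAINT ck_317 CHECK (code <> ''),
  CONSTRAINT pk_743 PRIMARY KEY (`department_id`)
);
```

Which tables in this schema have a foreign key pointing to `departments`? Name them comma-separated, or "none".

No REFERENCES clause anywhere in the schema names departments.

none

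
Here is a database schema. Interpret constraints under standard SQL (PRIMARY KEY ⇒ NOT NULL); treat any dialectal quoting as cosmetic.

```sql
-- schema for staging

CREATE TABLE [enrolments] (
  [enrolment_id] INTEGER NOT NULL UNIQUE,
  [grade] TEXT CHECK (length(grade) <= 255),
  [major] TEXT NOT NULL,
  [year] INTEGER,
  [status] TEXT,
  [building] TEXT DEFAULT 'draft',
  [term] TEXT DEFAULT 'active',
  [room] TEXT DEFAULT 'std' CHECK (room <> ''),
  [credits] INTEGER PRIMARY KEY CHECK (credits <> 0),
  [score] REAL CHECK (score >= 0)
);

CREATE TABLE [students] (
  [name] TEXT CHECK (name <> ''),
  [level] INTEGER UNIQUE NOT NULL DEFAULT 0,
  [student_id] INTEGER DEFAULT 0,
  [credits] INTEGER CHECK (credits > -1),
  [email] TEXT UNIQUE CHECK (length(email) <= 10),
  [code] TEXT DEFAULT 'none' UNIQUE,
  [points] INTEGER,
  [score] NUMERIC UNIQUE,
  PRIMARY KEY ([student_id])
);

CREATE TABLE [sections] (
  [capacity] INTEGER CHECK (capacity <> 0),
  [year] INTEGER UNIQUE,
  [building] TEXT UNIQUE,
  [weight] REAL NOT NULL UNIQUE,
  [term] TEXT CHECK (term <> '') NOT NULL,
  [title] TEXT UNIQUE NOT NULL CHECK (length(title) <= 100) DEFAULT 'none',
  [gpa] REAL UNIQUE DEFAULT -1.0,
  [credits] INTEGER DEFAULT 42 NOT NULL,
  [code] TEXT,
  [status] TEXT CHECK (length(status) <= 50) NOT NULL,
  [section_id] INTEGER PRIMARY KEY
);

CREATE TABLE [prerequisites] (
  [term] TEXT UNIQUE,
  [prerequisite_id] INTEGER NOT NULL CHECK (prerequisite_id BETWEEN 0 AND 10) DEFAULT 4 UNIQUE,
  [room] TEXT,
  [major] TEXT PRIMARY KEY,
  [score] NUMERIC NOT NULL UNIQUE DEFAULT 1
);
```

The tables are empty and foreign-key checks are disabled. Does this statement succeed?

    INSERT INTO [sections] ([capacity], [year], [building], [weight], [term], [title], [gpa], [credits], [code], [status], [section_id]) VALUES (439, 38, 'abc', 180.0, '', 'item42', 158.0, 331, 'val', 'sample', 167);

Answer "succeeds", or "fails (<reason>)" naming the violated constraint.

fails (CHECK on term)

The value '' for term violates CHECK (term <> '').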